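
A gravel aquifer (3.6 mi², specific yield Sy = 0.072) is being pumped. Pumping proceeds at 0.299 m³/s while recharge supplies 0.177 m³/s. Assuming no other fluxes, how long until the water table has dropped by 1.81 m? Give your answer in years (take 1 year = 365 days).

t ≈ 0.316 years

A = 3.6 mi² = 9.324 × 10^6 m²
ΔV = Sy × A × Δh = 0.072 × 9.324 × 10^6 × 1.81 = 1.215 × 10^6 m³
Net withdrawal = 0.299 − 0.177 = 0.122 m³/s = 10540 m³/d
t = ΔV / Q = 1.215 × 10^6 m³ / 10540 m³/d = 115.3 d
t = 115.3 d ≈ 0.3158 years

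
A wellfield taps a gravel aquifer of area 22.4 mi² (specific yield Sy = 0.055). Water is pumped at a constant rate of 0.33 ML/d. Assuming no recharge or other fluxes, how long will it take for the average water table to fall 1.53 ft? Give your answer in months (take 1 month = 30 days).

A = 22.4 mi² = 5.802 × 10^7 m²
Δh = 1.53 ft = 0.4663 m
ΔV = Sy × A × Δh = 0.055 × 5.802 × 10^7 × 0.4663 = 1.488 × 10^6 m³
Q = 0.33 ML/d = 330 m³/d
t = ΔV / Q = 1.488 × 10^6 m³ / 330 m³/d = 4509 d
t = 4509 d ≈ 150.3 months

t ≈ 150 months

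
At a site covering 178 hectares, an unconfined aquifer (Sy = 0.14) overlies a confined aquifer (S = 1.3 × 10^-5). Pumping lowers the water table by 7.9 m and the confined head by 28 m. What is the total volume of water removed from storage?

ΔV ≈ 1.97 × 10^6 m³

A = 178 hectares = 1.78 × 10^6 m²
Unconfined: ΔV_u = Sy × A × Δh_u = 0.14 × 1.78 × 10^6 × 7.9 = 1.969 × 10^6 m³
Confined: ΔV_c = S × A × Δh_c = 1.3 × 10^-5 × 1.78 × 10^6 × 28 = 647.9 m³
Total ΔV = 1.969 × 10^6 + 647.9 = 1.969 × 10^6 m³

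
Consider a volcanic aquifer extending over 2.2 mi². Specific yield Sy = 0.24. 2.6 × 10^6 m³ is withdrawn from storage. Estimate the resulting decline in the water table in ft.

A = 2.2 mi² = 5.698 × 10^6 m²
Δh = ΔV / (Sy × A) = 2.6 × 10^6 m³ / (0.24 × 5.698 × 10^6 m²) = 1.901 m
Δh = 1.901 m = 6.238 ft

Δh ≈ 6.24 ft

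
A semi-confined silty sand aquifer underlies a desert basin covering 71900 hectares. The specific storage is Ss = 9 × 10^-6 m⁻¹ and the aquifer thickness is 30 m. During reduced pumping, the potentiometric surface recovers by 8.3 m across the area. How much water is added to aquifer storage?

S = Ss × b = 9 × 10^-6 m⁻¹ × 30 m = 2.7 × 10^-4
A = 71900 hectares = 7.19 × 10^8 m²
ΔV = S × A × Δh = 2.7 × 10^-4 × 7.19 × 10^8 m² × 8.3 m = 1.611 × 10^6 m³

ΔV ≈ 1.61 × 10^6 m³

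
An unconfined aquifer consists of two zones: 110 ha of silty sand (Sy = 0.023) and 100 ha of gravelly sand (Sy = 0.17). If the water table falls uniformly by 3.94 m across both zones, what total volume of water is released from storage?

ΔV ≈ 7.69 × 10^5 m³

A₁ = 110 ha = 1.1 × 10^6 m²; A₂ = 100 ha = 1 × 10^6 m²
ΔV₁ = 0.023 × 1.1 × 10^6 × 3.94 = 99680 m³
ΔV₂ = 0.17 × 1 × 10^6 × 3.94 = 6.698 × 10^5 m³
ΔV = ΔV₁ + ΔV₂ = 7.695 × 10^5 m³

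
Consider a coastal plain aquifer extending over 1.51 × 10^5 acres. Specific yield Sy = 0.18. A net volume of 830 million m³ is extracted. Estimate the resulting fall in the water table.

A = 1.51 × 10^5 acres = 6.111 × 10^8 m²
ΔV = 830 million m³ = 8.3 × 10^8 m³
Δh = ΔV / (Sy × A) = 8.3 × 10^8 m³ / (0.18 × 6.111 × 10^8 m²) = 7.546 m

Δh ≈ 7.55 m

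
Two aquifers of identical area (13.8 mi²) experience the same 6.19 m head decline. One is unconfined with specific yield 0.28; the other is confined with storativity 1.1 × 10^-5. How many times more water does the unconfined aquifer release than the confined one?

A = 13.8 mi² = 3.574 × 10^7 m²
Unconfined: ΔV_u = Sy × A × Δh = 0.28 × 3.574 × 10^7 × 6.19 = 6.195 × 10^7 m³
Confined: ΔV_c = S × A × Δh = 1.1 × 10^-5 × 3.574 × 10^7 × 6.19 = 2434 m³
Ratio = ΔV_u / ΔV_c = Sy / S = 0.28 / 1.1 × 10^-5 = 25450

ΔV_u / ΔV_c ≈ 25500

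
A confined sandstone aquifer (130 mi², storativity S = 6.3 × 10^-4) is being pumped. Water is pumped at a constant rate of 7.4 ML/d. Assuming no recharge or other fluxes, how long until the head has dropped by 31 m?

t ≈ 889 days

A = 130 mi² = 3.367 × 10^8 m²
ΔV = S × A × Δh = 6.3 × 10^-4 × 3.367 × 10^8 × 31 = 6.576 × 10^6 m³
Q = 7.4 ML/d = 7400 m³/d
t = ΔV / Q = 6.576 × 10^6 m³ / 7400 m³/d = 888.6 d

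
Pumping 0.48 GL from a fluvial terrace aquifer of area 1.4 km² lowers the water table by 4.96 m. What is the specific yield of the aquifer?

A = 1.4 km² = 1.4 × 10^6 m²
ΔV = 0.48 GL = 4.8 × 10^5 m³
Sy = ΔV / (A × Δh) = 4.8 × 10^5 m³ / (1.4 × 10^6 m² × 4.96 m) = 0.06912

Sy ≈ 0.069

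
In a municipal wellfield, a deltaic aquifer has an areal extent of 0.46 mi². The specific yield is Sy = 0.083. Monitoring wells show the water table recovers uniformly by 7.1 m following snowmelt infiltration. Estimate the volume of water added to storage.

ΔV ≈ 7.02 × 10^5 m³

A = 0.46 mi² = 1.191 × 10^6 m²
ΔV = Sy × A × Δh = 0.083 × 1.191 × 10^6 m² × 7.1 m = 7.021 × 10^5 m³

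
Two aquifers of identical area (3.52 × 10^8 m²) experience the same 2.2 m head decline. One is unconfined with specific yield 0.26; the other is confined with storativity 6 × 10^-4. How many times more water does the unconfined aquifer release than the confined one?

Unconfined: ΔV_u = Sy × A × Δh = 0.26 × 3.52 × 10^8 × 2.2 = 2.013 × 10^8 m³
Confined: ΔV_c = S × A × Δh = 6 × 10^-4 × 3.52 × 10^8 × 2.2 = 4.646 × 10^5 m³
Ratio = ΔV_u / ΔV_c = Sy / S = 0.26 / 6 × 10^-4 = 433.3

ΔV_u / ΔV_c ≈ 433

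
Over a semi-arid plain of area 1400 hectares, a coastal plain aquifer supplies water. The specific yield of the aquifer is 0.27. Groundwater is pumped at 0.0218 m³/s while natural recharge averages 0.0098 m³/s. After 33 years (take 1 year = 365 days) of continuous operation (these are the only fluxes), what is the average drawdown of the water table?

Δh ≈ 3.3 m

A = 1400 hectares = 1.4 × 10^7 m²
Net abstraction = 0.0218 − 0.0098 = 0.012 m³/s
Q_net = 0.012 m³/s = 1037 m³/d
t = 33 years = 12040 d
ΔV = Q × t = 1037 m³/d × 12040 d = 1.249 × 10^7 m³
Δh = ΔV / (Sy × A) = 1.249 × 10^7 / (0.27 × 1.4 × 10^7) = 3.304 m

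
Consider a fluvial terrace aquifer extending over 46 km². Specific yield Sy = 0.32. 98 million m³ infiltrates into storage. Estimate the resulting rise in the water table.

Δh ≈ 6.66 m

A = 46 km² = 4.6 × 10^7 m²
ΔV = 98 million m³ = 9.8 × 10^7 m³
Δh = ΔV / (Sy × A) = 9.8 × 10^7 m³ / (0.32 × 4.6 × 10^7 m²) = 6.658 m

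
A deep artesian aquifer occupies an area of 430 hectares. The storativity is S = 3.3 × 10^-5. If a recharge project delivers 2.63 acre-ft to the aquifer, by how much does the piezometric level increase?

A = 430 hectares = 4.3 × 10^6 m²
ΔV = 2.63 acre-ft = 3244 m³
Δh = ΔV / (S × A) = 3244 m³ / (3.3 × 10^-5 × 4.3 × 10^6 m²) = 22.86 m

Δh ≈ 22.9 m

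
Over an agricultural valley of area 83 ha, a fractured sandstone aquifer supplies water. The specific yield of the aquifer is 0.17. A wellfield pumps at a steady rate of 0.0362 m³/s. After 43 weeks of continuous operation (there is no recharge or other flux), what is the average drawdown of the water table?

A = 83 ha = 8.3 × 10^5 m²
Q = 0.0362 m³/s = 3128 m³/d
t = 43 weeks = 301 d
ΔV = Q × t = 3128 m³/d × 301 d = 9.414 × 10^5 m³
Δh = ΔV / (Sy × A) = 9.414 × 10^5 / (0.17 × 8.3 × 10^5) = 6.672 m

Δh ≈ 6.67 m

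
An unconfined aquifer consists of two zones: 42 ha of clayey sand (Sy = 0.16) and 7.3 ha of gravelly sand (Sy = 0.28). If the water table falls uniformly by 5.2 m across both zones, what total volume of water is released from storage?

ΔV ≈ 4.56 × 10^5 m³

A₁ = 42 ha = 4.2 × 10^5 m²; A₂ = 7.3 ha = 73000 m²
ΔV₁ = 0.16 × 4.2 × 10^5 × 5.2 = 3.494 × 10^5 m³
ΔV₂ = 0.28 × 73000 × 5.2 = 1.063 × 10^5 m³
ΔV = ΔV₁ + ΔV₂ = 4.557 × 10^5 m³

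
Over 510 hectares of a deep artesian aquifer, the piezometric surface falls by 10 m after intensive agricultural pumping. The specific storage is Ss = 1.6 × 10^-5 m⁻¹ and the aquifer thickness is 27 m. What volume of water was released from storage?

ΔV ≈ 22000 m³

S = Ss × b = 1.6 × 10^-5 m⁻¹ × 27 m = 4.32 × 10^-4
A = 510 hectares = 5.1 × 10^6 m²
ΔV = S × A × Δh = 4.32 × 10^-4 × 5.1 × 10^6 m² × 10 m = 22030 m³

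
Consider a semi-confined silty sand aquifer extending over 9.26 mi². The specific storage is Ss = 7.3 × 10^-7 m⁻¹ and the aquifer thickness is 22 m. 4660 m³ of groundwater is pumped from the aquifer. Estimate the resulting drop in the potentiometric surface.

S = Ss × b = 7.3 × 10^-7 m⁻¹ × 22 m = 1.606 × 10^-5
A = 9.26 mi² = 2.398 × 10^7 m²
Δh = ΔV / (S × A) = 4660 m³ / (1.606 × 10^-5 × 2.398 × 10^7 m²) = 12.1 m

Δh ≈ 12.1 m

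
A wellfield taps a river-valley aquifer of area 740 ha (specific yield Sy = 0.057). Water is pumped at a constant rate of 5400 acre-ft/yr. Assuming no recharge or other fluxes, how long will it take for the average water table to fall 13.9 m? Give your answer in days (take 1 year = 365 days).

t ≈ 321 days

A = 740 ha = 7.4 × 10^6 m²
ΔV = Sy × A × Δh = 0.057 × 7.4 × 10^6 × 13.9 = 5.863 × 10^6 m³
Q = 5400 acre-ft/yr = 18250 m³/d
t = ΔV / Q = 5.863 × 10^6 m³ / 18250 m³/d = 321.3 d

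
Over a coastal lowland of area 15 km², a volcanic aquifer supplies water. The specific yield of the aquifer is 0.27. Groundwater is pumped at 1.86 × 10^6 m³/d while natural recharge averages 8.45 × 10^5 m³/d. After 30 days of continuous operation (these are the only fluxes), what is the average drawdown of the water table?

Δh ≈ 7.52 m

A = 15 km² = 1.5 × 10^7 m²
Net abstraction = 1.86 × 10^6 − 8.45 × 10^5 = 1.015 × 10^6 m³/d
ΔV = Q × t = 1.015 × 10^6 m³/d × 30 d = 3.045 × 10^7 m³
Δh = ΔV / (Sy × A) = 3.045 × 10^7 / (0.27 × 1.5 × 10^7) = 7.519 m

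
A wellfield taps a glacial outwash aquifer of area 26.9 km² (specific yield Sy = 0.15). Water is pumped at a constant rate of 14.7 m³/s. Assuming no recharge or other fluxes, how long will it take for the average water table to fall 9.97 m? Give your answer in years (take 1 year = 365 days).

t ≈ 0.0868 years

A = 26.9 km² = 2.69 × 10^7 m²
ΔV = Sy × A × Δh = 0.15 × 2.69 × 10^7 × 9.97 = 4.023 × 10^7 m³
Q = 14.7 m³/s = 1.27 × 10^6 m³/d
t = ΔV / Q = 4.023 × 10^7 m³ / 1.27 × 10^6 m³/d = 31.67 d
t = 31.67 d ≈ 0.08678 years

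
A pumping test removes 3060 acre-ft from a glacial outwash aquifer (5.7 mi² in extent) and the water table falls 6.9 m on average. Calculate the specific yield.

Sy ≈ 0.037

A = 5.7 mi² = 1.476 × 10^7 m²
ΔV = 3060 acre-ft = 3.774 × 10^6 m³
Sy = ΔV / (A × Δh) = 3.774 × 10^6 m³ / (1.476 × 10^7 m² × 6.9 m) = 0.03705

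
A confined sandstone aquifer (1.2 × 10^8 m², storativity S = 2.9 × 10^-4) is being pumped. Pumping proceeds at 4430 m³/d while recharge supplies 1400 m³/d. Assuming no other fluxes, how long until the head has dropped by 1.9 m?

ΔV = S × A × Δh = 2.9 × 10^-4 × 1.2 × 10^8 × 1.9 = 66120 m³
Net withdrawal = 4430 − 1400 = 3030 m³/d
t = ΔV / Q = 66120 m³ / 3030 m³/d = 21.82 d

t ≈ 21.8 days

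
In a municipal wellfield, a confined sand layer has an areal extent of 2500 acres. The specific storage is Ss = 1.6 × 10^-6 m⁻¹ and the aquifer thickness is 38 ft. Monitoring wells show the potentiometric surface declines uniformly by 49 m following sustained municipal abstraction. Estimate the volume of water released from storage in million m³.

ΔV ≈ 0.00919 million m³

b = 38 ft = 11.58 m
S = Ss × b = 1.6 × 10^-6 m⁻¹ × 11.58 m = 1.853 × 10^-5
A = 2500 acres = 1.012 × 10^7 m²
ΔV = S × A × Δh = 1.853 × 10^-5 × 1.012 × 10^7 m² × 49 m = 9187 m³
ΔV = 9187 m³ = 0.009187 million m³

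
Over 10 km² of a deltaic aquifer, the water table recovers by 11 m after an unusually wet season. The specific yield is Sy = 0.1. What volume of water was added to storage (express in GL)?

ΔV ≈ 11 GL

A = 10 km² = 1 × 10^7 m²
ΔV = Sy × A × Δh = 0.1 × 1 × 10^7 m² × 11 m = 1.1 × 10^7 m³
ΔV = 1.1 × 10^7 m³ = 11 GL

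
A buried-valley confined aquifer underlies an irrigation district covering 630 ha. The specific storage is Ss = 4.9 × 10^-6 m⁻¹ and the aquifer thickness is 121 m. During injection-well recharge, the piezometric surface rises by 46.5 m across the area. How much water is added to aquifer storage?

S = Ss × b = 4.9 × 10^-6 m⁻¹ × 121 m = 5.929 × 10^-4
A = 630 ha = 6.3 × 10^6 m²
ΔV = S × A × Δh = 5.929 × 10^-4 × 6.3 × 10^6 m² × 46.5 m = 1.737 × 10^5 m³

ΔV ≈ 1.74 × 10^5 m³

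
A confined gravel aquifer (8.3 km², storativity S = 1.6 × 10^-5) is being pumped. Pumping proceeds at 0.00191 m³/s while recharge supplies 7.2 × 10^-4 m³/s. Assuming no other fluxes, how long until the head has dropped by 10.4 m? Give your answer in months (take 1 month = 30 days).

t ≈ 0.448 months

A = 8.3 km² = 8.3 × 10^6 m²
ΔV = S × A × Δh = 1.6 × 10^-5 × 8.3 × 10^6 × 10.4 = 1381 m³
Net withdrawal = 0.00191 − 7.2 × 10^-4 = 0.00119 m³/s = 102.8 m³/d
t = ΔV / Q = 1381 m³ / 102.8 m³/d = 13.43 d
t = 13.43 d ≈ 0.4478 months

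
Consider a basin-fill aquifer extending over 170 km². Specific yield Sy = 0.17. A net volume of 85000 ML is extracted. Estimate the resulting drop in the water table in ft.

Δh ≈ 9.65 ft

A = 170 km² = 1.7 × 10^8 m²
ΔV = 85000 ML = 8.5 × 10^7 m³
Δh = ΔV / (Sy × A) = 8.5 × 10^7 m³ / (0.17 × 1.7 × 10^8 m²) = 2.941 m
Δh = 2.941 m = 9.65 ft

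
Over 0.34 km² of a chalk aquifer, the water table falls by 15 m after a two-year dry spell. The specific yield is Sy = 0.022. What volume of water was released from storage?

ΔV ≈ 1.12 × 10^5 m³

A = 0.34 km² = 3.4 × 10^5 m²
ΔV = Sy × A × Δh = 0.022 × 3.4 × 10^5 m² × 15 m = 1.122 × 10^5 m³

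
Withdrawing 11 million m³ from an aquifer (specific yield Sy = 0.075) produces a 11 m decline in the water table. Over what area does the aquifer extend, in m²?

ΔV = 11 million m³ = 1.1 × 10^7 m³
A = ΔV / (Sy × Δh) = 1.1 × 10^7 / (0.075 × 11) = 1.333 × 10^7 m²

A ≈ 1.33 × 10^7 m²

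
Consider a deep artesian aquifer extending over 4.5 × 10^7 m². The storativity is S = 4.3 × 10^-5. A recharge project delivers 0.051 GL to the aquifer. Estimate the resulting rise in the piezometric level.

Δh ≈ 26.4 m

ΔV = 0.051 GL = 51000 m³
Δh = ΔV / (S × A) = 51000 m³ / (4.3 × 10^-5 × 4.5 × 10^7 m²) = 26.36 m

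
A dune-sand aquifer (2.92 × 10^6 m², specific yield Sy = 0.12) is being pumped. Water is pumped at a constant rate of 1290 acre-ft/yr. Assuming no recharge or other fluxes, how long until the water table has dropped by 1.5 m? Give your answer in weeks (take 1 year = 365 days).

t ≈ 17.2 weeks

ΔV = Sy × A × Δh = 0.12 × 2.92 × 10^6 × 1.5 = 5.256 × 10^5 m³
Q = 1290 acre-ft/yr = 4359 m³/d
t = ΔV / Q = 5.256 × 10^5 m³ / 4359 m³/d = 120.6 d
t = 120.6 d ≈ 17.22 weeks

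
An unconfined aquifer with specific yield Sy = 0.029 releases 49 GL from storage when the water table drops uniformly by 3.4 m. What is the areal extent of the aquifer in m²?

ΔV = 49 GL = 4.9 × 10^7 m³
A = ΔV / (Sy × Δh) = 4.9 × 10^7 / (0.029 × 3.4) = 4.97 × 10^8 m²

A ≈ 4.97 × 10^8 m²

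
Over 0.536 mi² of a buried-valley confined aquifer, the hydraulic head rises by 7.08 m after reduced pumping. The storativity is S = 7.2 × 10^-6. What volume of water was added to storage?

ΔV ≈ 70.8 m³

A = 0.536 mi² = 1.388 × 10^6 m²
ΔV = S × A × Δh = 7.2 × 10^-6 × 1.388 × 10^6 m² × 7.08 m = 70.77 m³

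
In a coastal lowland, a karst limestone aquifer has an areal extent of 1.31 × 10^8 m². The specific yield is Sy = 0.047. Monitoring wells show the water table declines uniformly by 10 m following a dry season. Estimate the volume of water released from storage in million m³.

ΔV = Sy × A × Δh = 0.047 × 1.31 × 10^8 m² × 10 m = 6.157 × 10^7 m³
ΔV = 6.157 × 10^7 m³ = 61.57 million m³

ΔV ≈ 61.6 million m³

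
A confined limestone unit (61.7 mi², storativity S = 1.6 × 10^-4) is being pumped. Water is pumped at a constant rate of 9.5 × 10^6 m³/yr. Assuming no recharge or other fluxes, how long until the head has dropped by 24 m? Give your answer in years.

t ≈ 0.0646 years

A = 61.7 mi² = 1.598 × 10^8 m²
ΔV = S × A × Δh = 1.6 × 10^-4 × 1.598 × 10^8 × 24 = 6.136 × 10^5 m³
Q = 9.5 × 10^6 m³/yr = 26030 m³/d
t = ΔV / Q = 6.136 × 10^5 m³ / 26030 m³/d = 23.58 d
t = 23.58 d ≈ 0.06459 years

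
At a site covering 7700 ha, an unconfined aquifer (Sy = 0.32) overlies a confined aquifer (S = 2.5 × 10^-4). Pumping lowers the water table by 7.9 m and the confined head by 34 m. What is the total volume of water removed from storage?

A = 7700 ha = 7.7 × 10^7 m²
Unconfined: ΔV_u = Sy × A × Δh_u = 0.32 × 7.7 × 10^7 × 7.9 = 1.947 × 10^8 m³
Confined: ΔV_c = S × A × Δh_c = 2.5 × 10^-4 × 7.7 × 10^7 × 34 = 6.545 × 10^5 m³
Total ΔV = 1.947 × 10^8 + 6.545 × 10^5 = 1.953 × 10^8 m³

ΔV ≈ 1.95 × 10^8 m³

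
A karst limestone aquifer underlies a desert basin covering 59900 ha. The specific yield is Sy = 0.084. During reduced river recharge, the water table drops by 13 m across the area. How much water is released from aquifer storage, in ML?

A = 59900 ha = 5.99 × 10^8 m²
ΔV = Sy × A × Δh = 0.084 × 5.99 × 10^8 m² × 13 m = 6.541 × 10^8 m³
ΔV = 6.541 × 10^8 m³ = 6.541 × 10^5 ML

ΔV ≈ 6.54 × 10^5 ML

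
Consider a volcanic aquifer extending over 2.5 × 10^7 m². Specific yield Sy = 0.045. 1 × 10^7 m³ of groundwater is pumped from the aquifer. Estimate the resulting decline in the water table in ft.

Δh ≈ 29.2 ft

Δh = ΔV / (Sy × A) = 1 × 10^7 m³ / (0.045 × 2.5 × 10^7 m²) = 8.889 m
Δh = 8.889 m = 29.16 ft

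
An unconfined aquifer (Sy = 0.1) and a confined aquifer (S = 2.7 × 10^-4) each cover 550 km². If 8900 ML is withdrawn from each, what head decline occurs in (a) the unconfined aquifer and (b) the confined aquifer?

Δh_u ≈ 0.162 m; Δh_c ≈ 59.9 m

A = 550 km² = 5.5 × 10^8 m²
ΔV = 8900 ML = 8.9 × 10^6 m³
Unconfined: Δh_u = ΔV/(Sy·A) = 8.9 × 10^6/(0.1 × 5.5 × 10^8) = 0.1618 m
Confined: Δh_c = ΔV/(S·A) = 8.9 × 10^6/(2.7 × 10^-4 × 5.5 × 10^8) = 59.93 m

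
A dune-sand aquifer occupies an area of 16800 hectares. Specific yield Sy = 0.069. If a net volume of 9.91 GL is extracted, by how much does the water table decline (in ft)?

A = 16800 hectares = 1.68 × 10^8 m²
ΔV = 9.91 GL = 9.91 × 10^6 m³
Δh = ΔV / (Sy × A) = 9.91 × 10^6 m³ / (0.069 × 1.68 × 10^8 m²) = 0.8549 m
Δh = 0.8549 m = 2.805 ft

Δh ≈ 2.8 ft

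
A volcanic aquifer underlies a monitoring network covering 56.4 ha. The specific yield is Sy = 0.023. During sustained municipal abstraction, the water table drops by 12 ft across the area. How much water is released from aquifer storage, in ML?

ΔV ≈ 47.4 ML

A = 56.4 ha = 5.64 × 10^5 m²
Δh = 12 ft = 3.658 m
ΔV = Sy × A × Δh = 0.023 × 5.64 × 10^5 m² × 3.658 m = 47450 m³
ΔV = 47450 m³ = 47.45 ML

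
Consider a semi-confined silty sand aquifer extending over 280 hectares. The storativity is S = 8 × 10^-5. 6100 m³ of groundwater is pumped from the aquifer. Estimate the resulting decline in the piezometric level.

A = 280 hectares = 2.8 × 10^6 m²
Δh = ΔV / (S × A) = 6100 m³ / (8 × 10^-5 × 2.8 × 10^6 m²) = 27.23 m

Δh ≈ 27.2 m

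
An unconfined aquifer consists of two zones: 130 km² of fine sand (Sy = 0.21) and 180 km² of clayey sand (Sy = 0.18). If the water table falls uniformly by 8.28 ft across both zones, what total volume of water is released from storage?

A₁ = 130 km² = 1.3 × 10^8 m²; A₂ = 180 km² = 1.8 × 10^8 m²
Δh = 8.28 ft = 2.524 m
ΔV₁ = 0.21 × 1.3 × 10^8 × 2.524 = 6.89 × 10^7 m³
ΔV₂ = 0.18 × 1.8 × 10^8 × 2.524 = 8.177 × 10^7 m³
ΔV = ΔV₁ + ΔV₂ = 1.507 × 10^8 m³

ΔV ≈ 1.51 × 10^8 m³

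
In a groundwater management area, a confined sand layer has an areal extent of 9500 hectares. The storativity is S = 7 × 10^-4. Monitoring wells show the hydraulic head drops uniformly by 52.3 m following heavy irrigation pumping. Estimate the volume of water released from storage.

A = 9500 hectares = 9.5 × 10^7 m²
ΔV = S × A × Δh = 7 × 10^-4 × 9.5 × 10^7 m² × 52.3 m = 3.478 × 10^6 m³

ΔV ≈ 3.48 × 10^6 m³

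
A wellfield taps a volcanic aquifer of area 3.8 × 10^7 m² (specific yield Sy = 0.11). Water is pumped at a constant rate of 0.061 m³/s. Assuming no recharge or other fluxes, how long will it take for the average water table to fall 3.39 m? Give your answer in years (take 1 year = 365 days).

ΔV = Sy × A × Δh = 0.11 × 3.8 × 10^7 × 3.39 = 1.417 × 10^7 m³
Q = 0.061 m³/s = 5270 m³/d
t = ΔV / Q = 1.417 × 10^7 m³ / 5270 m³/d = 2689 d
t = 2689 d ≈ 7.366 years

t ≈ 7.37 years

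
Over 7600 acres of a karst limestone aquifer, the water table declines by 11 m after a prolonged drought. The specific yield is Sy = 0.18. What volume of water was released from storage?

A = 7600 acres = 3.076 × 10^7 m²
ΔV = Sy × A × Δh = 0.18 × 3.076 × 10^7 m² × 11 m = 6.09 × 10^7 m³

ΔV ≈ 6.09 × 10^7 m³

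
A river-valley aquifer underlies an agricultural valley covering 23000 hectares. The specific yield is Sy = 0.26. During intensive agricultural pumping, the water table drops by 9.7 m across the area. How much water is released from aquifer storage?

ΔV ≈ 5.8 × 10^8 m³

A = 23000 hectares = 2.3 × 10^8 m²
ΔV = Sy × A × Δh = 0.26 × 2.3 × 10^8 m² × 9.7 m = 5.801 × 10^8 m³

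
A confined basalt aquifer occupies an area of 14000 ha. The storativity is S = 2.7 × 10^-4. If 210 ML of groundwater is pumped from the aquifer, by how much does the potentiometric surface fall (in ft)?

Δh ≈ 18.2 ft

A = 14000 ha = 1.4 × 10^8 m²
ΔV = 210 ML = 2.1 × 10^5 m³
Δh = ΔV / (S × A) = 2.1 × 10^5 m³ / (2.7 × 10^-4 × 1.4 × 10^8 m²) = 5.556 m
Δh = 5.556 m = 18.23 ft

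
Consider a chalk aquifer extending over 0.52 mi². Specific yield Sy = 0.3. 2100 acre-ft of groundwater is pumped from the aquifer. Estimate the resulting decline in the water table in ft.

A = 0.52 mi² = 1.347 × 10^6 m²
ΔV = 2100 acre-ft = 2.59 × 10^6 m³
Δh = ΔV / (Sy × A) = 2.59 × 10^6 m³ / (0.3 × 1.347 × 10^6 m²) = 6.411 m
Δh = 6.411 m = 21.03 ft

Δh ≈ 21 ft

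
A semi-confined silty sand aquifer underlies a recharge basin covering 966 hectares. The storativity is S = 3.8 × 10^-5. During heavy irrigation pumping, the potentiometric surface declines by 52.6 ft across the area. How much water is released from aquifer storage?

A = 966 hectares = 9.66 × 10^6 m²
Δh = 52.6 ft = 16.03 m
ΔV = S × A × Δh = 3.8 × 10^-5 × 9.66 × 10^6 m² × 16.03 m = 5885 m³

ΔV ≈ 5890 m³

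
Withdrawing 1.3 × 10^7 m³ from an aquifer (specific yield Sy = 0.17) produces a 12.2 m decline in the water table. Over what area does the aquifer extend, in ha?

A ≈ 627 ha

A = ΔV / (Sy × Δh) = 1.3 × 10^7 / (0.17 × 12.2) = 6.268 × 10^6 m²
A = 6.268 × 10^6 m² = 626.8 ha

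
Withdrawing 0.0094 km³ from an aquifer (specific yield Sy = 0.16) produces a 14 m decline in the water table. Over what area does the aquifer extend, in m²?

ΔV = 0.0094 km³ = 9.4 × 10^6 m³
A = ΔV / (Sy × Δh) = 9.4 × 10^6 / (0.16 × 14) = 4.196 × 10^6 m²

A ≈ 4.2 × 10^6 m²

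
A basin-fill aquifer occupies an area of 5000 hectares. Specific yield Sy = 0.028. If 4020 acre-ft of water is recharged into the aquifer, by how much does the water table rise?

A = 5000 hectares = 5 × 10^7 m²
ΔV = 4020 acre-ft = 4.959 × 10^6 m³
Δh = ΔV / (Sy × A) = 4.959 × 10^6 m³ / (0.028 × 5 × 10^7 m²) = 3.542 m

Δh ≈ 3.54 m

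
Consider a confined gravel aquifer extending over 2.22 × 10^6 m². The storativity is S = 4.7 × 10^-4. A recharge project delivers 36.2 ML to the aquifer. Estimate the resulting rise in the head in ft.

Δh ≈ 114 ft

ΔV = 36.2 ML = 36200 m³
Δh = ΔV / (S × A) = 36200 m³ / (4.7 × 10^-4 × 2.22 × 10^6 m²) = 34.69 m
Δh = 34.69 m = 113.8 ft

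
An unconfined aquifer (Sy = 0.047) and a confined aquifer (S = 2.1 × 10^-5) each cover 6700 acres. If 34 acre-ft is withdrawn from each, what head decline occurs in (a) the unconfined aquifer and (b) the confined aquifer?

Δh_u ≈ 0.0329 m; Δh_c ≈ 73.7 m

A = 6700 acres = 2.711 × 10^7 m²
ΔV = 34 acre-ft = 41940 m³
Unconfined: Δh_u = ΔV/(Sy·A) = 41940/(0.047 × 2.711 × 10^7) = 0.03291 m
Confined: Δh_c = ΔV/(S·A) = 41940/(2.1 × 10^-5 × 2.711 × 10^7) = 73.65 m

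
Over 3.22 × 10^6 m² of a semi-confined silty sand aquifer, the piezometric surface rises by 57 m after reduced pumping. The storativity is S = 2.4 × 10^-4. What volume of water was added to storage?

ΔV ≈ 44000 m³

ΔV = S × A × Δh = 2.4 × 10^-4 × 3.22 × 10^6 m² × 57 m = 44050 m³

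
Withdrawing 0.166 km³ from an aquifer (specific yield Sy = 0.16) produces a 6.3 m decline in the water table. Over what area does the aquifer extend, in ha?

ΔV = 0.166 km³ = 1.66 × 10^8 m³
A = ΔV / (Sy × Δh) = 1.66 × 10^8 / (0.16 × 6.3) = 1.647 × 10^8 m²
A = 1.647 × 10^8 m² = 16470 ha

A ≈ 16500 ha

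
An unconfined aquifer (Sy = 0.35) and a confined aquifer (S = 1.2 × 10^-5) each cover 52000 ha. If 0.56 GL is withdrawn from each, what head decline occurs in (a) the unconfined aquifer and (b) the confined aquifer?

A = 52000 ha = 5.2 × 10^8 m²
ΔV = 0.56 GL = 5.6 × 10^5 m³
Unconfined: Δh_u = ΔV/(Sy·A) = 5.6 × 10^5/(0.35 × 5.2 × 10^8) = 0.003077 m
Confined: Δh_c = ΔV/(S·A) = 5.6 × 10^5/(1.2 × 10^-5 × 5.2 × 10^8) = 89.74 m

Δh_u ≈ 0.00308 m; Δh_c ≈ 89.7 m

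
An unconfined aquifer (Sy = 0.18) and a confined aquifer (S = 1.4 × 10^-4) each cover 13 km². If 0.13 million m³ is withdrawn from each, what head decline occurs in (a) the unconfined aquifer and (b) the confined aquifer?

A = 13 km² = 1.3 × 10^7 m²
ΔV = 0.13 million m³ = 1.3 × 10^5 m³
Unconfined: Δh_u = ΔV/(Sy·A) = 1.3 × 10^5/(0.18 × 1.3 × 10^7) = 0.05556 m
Confined: Δh_c = ΔV/(S·A) = 1.3 × 10^5/(1.4 × 10^-4 × 1.3 × 10^7) = 71.43 m

Δh_u ≈ 0.0556 m; Δh_c ≈ 71.4 m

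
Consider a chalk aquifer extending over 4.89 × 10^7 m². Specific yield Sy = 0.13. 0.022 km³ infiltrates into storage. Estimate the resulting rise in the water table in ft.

Δh ≈ 11.4 ft

ΔV = 0.022 km³ = 2.2 × 10^7 m³
Δh = ΔV / (Sy × A) = 2.2 × 10^7 m³ / (0.13 × 4.89 × 10^7 m²) = 3.461 m
Δh = 3.461 m = 11.35 ft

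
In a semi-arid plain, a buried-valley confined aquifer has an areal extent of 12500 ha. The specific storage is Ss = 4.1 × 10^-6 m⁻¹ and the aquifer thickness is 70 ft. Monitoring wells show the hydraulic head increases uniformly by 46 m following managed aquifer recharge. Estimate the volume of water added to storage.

b = 70 ft = 21.34 m
S = Ss × b = 4.1 × 10^-6 m⁻¹ × 21.34 m = 8.748 × 10^-5
A = 12500 ha = 1.25 × 10^8 m²
ΔV = S × A × Δh = 8.748 × 10^-5 × 1.25 × 10^8 m² × 46 m = 5.03 × 10^5 m³

ΔV ≈ 5.03 × 10^5 m³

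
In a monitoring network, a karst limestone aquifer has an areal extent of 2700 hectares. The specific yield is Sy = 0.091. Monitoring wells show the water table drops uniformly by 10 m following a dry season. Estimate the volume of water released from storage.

ΔV ≈ 2.46 × 10^7 m³

A = 2700 hectares = 2.7 × 10^7 m²
ΔV = Sy × A × Δh = 0.091 × 2.7 × 10^7 m² × 10 m = 2.457 × 10^7 m³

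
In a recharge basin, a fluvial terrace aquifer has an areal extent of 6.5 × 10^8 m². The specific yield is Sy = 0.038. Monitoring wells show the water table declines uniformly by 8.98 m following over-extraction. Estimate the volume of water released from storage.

ΔV ≈ 2.22 × 10^8 m³

ΔV = Sy × A × Δh = 0.038 × 6.5 × 10^8 m² × 8.98 m = 2.218 × 10^8 m³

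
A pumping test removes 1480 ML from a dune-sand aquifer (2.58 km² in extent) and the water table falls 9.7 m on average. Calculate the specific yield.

Sy ≈ 0.059

A = 2.58 km² = 2.58 × 10^6 m²
ΔV = 1480 ML = 1.48 × 10^6 m³
Sy = ΔV / (A × Δh) = 1.48 × 10^6 m³ / (2.58 × 10^6 m² × 9.7 m) = 0.05914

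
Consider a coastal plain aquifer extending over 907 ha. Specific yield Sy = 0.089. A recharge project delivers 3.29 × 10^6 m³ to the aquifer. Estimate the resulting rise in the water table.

A = 907 ha = 9.07 × 10^6 m²
Δh = ΔV / (Sy × A) = 3.29 × 10^6 m³ / (0.089 × 9.07 × 10^6 m²) = 4.076 m

Δh ≈ 4.08 m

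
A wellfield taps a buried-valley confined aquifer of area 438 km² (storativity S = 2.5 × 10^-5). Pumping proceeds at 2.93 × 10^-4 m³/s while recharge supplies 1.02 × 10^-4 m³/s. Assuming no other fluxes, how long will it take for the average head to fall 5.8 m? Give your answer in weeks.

A = 438 km² = 4.38 × 10^8 m²
ΔV = S × A × Δh = 2.5 × 10^-5 × 4.38 × 10^8 × 5.8 = 63510 m³
Net withdrawal = 2.93 × 10^-4 − 1.02 × 10^-4 = 1.91 × 10^-4 m³/s = 16.5 m³/d
t = ΔV / Q = 63510 m³ / 16.5 m³/d = 3849 d
t = 3849 d ≈ 549.8 weeks

t ≈ 550 weeks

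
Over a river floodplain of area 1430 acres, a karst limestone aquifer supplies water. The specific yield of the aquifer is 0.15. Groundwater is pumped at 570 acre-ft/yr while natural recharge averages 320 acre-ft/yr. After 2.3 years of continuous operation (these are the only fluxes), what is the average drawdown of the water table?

A = 1430 acres = 5.787 × 10^6 m²
Net abstraction = 570 − 320 = 250 acre-ft/yr
Q_net = 250 acre-ft/yr = 844.9 m³/d
t = 2.3 years = 839.5 d
ΔV = Q × t = 844.9 m³/d × 839.5 d = 7.093 × 10^5 m³
Δh = ΔV / (Sy × A) = 7.093 × 10^5 / (0.15 × 5.787 × 10^6) = 0.8171 m

Δh ≈ 0.817 m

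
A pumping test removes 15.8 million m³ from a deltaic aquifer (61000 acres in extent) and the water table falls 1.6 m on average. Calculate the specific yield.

Sy ≈ 0.04

A = 61000 acres = 2.469 × 10^8 m²
ΔV = 15.8 million m³ = 1.58 × 10^7 m³
Sy = ΔV / (A × Δh) = 1.58 × 10^7 m³ / (2.469 × 10^8 m² × 1.6 m) = 0.04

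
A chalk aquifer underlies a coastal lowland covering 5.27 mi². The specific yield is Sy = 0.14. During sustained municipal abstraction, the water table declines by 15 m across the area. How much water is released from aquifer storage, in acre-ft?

A = 5.27 mi² = 1.365 × 10^7 m²
ΔV = Sy × A × Δh = 0.14 × 1.365 × 10^7 m² × 15 m = 2.866 × 10^7 m³
ΔV = 2.866 × 10^7 m³ = 23240 acre-ft

ΔV ≈ 23200 acre-ft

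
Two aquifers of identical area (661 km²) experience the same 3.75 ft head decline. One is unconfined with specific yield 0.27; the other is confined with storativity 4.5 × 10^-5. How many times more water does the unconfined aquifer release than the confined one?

ΔV_u / ΔV_c ≈ 6000

A = 661 km² = 6.61 × 10^8 m²
Δh = 3.75 ft = 1.143 m
Unconfined: ΔV_u = Sy × A × Δh = 0.27 × 6.61 × 10^8 × 1.143 = 2.04 × 10^8 m³
Confined: ΔV_c = S × A × Δh = 4.5 × 10^-5 × 6.61 × 10^8 × 1.143 = 34000 m³
Ratio = ΔV_u / ΔV_c = Sy / S = 0.27 / 4.5 × 10^-5 = 6000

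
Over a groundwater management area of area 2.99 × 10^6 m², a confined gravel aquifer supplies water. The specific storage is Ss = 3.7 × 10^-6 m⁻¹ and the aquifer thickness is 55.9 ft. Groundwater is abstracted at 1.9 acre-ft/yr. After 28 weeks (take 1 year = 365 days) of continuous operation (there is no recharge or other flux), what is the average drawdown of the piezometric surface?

b = 55.9 ft = 17.04 m
S = Ss × b = 3.7 × 10^-6 m⁻¹ × 17.04 m = 6.304 × 10^-5
Q = 1.9 acre-ft/yr = 6.421 m³/d
t = 28 weeks = 196 d
ΔV = Q × t = 6.421 m³/d × 196 d = 1258 m³
Δh = ΔV / (S × A) = 1258 / (6.304 × 10^-5 × 2.99 × 10^6) = 6.677 m

Δh ≈ 6.68 m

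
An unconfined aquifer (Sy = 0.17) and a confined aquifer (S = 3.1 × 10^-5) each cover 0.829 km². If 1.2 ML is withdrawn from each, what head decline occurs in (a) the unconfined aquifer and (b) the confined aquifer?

A = 0.829 km² = 8.29 × 10^5 m²
ΔV = 1.2 ML = 1200 m³
Unconfined: Δh_u = ΔV/(Sy·A) = 1200/(0.17 × 8.29 × 10^5) = 0.008515 m
Confined: Δh_c = ΔV/(S·A) = 1200/(3.1 × 10^-5 × 8.29 × 10^5) = 46.69 m

Δh_u ≈ 0.00851 m; Δh_c ≈ 46.7 m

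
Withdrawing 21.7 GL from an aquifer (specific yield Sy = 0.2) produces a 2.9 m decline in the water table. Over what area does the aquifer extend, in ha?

ΔV = 21.7 GL = 2.17 × 10^7 m³
A = ΔV / (Sy × Δh) = 2.17 × 10^7 / (0.2 × 2.9) = 3.741 × 10^7 m²
A = 3.741 × 10^7 m² = 3741 ha

A ≈ 3740 ha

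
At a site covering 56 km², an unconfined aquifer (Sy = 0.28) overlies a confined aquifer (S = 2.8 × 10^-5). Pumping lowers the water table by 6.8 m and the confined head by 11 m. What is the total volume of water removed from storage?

ΔV ≈ 1.07 × 10^8 m³

A = 56 km² = 5.6 × 10^7 m²
Unconfined: ΔV_u = Sy × A × Δh_u = 0.28 × 5.6 × 10^7 × 6.8 = 1.066 × 10^8 m³
Confined: ΔV_c = S × A × Δh_c = 2.8 × 10^-5 × 5.6 × 10^7 × 11 = 17250 m³
Total ΔV = 1.066 × 10^8 + 17250 = 1.066 × 10^8 m³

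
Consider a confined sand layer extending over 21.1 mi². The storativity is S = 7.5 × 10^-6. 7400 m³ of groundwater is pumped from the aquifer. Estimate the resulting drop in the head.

Δh ≈ 18.1 m

A = 21.1 mi² = 5.465 × 10^7 m²
Δh = ΔV / (S × A) = 7400 m³ / (7.5 × 10^-6 × 5.465 × 10^7 m²) = 18.05 m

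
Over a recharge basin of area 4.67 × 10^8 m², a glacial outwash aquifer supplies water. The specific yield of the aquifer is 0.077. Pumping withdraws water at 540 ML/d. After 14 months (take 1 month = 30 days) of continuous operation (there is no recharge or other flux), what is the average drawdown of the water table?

Q = 540 ML/d = 5.4 × 10^5 m³/d
t = 14 months = 420 d
ΔV = Q × t = 5.4 × 10^5 m³/d × 420 d = 2.268 × 10^8 m³
Δh = ΔV / (Sy × A) = 2.268 × 10^8 / (0.077 × 4.67 × 10^8) = 6.307 m

Δh ≈ 6.31 m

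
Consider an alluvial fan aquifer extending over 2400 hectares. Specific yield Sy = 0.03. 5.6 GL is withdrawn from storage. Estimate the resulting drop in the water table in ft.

Δh ≈ 25.5 ft

A = 2400 hectares = 2.4 × 10^7 m²
ΔV = 5.6 GL = 5.6 × 10^6 m³
Δh = ΔV / (Sy × A) = 5.6 × 10^6 m³ / (0.03 × 2.4 × 10^7 m²) = 7.778 m
Δh = 7.778 m = 25.52 ft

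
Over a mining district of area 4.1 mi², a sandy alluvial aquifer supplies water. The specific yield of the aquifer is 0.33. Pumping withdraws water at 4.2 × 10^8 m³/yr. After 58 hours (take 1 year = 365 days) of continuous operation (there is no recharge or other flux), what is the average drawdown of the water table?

Δh ≈ 0.794 m

A = 4.1 mi² = 1.062 × 10^7 m²
Q = 4.2 × 10^8 m³/yr = 1.151 × 10^6 m³/d
t = 58 hours = 2.417 d
ΔV = Q × t = 1.151 × 10^6 m³/d × 2.417 d = 2.781 × 10^6 m³
Δh = ΔV / (Sy × A) = 2.781 × 10^6 / (0.33 × 1.062 × 10^7) = 0.7936 m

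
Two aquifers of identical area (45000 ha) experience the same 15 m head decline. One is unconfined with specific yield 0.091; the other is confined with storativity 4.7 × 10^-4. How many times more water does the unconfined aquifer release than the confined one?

ΔV_u / ΔV_c ≈ 194

A = 45000 ha = 4.5 × 10^8 m²
Unconfined: ΔV_u = Sy × A × Δh = 0.091 × 4.5 × 10^8 × 15 = 6.143 × 10^8 m³
Confined: ΔV_c = S × A × Δh = 4.7 × 10^-4 × 4.5 × 10^8 × 15 = 3.172 × 10^6 m³
Ratio = ΔV_u / ΔV_c = Sy / S = 0.091 / 4.7 × 10^-4 = 193.6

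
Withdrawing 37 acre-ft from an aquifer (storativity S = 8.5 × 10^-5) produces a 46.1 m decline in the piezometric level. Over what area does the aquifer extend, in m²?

A ≈ 1.16 × 10^7 m²

ΔV = 37 acre-ft = 45640 m³
A = ΔV / (S × Δh) = 45640 / (8.5 × 10^-5 × 46.1) = 1.165 × 10^7 m²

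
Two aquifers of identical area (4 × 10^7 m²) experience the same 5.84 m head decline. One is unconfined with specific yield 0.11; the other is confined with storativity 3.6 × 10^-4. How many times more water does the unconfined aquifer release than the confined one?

Unconfined: ΔV_u = Sy × A × Δh = 0.11 × 4 × 10^7 × 5.84 = 2.57 × 10^7 m³
Confined: ΔV_c = S × A × Δh = 3.6 × 10^-4 × 4 × 10^7 × 5.84 = 84100 m³
Ratio = ΔV_u / ΔV_c = Sy / S = 0.11 / 3.6 × 10^-4 = 305.6

ΔV_u / ΔV_c ≈ 306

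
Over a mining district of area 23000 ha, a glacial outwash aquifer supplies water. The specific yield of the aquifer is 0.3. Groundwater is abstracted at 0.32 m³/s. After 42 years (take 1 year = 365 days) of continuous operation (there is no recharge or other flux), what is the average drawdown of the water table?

Δh ≈ 6.14 m

A = 23000 ha = 2.3 × 10^8 m²
Q = 0.32 m³/s = 27650 m³/d
t = 42 years = 15330 d
ΔV = Q × t = 27650 m³/d × 15330 d = 4.238 × 10^8 m³
Δh = ΔV / (Sy × A) = 4.238 × 10^8 / (0.3 × 2.3 × 10^8) = 6.143 m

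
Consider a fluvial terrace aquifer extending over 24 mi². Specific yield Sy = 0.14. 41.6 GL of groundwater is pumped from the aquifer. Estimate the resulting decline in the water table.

Δh ≈ 4.78 m

A = 24 mi² = 6.216 × 10^7 m²
ΔV = 41.6 GL = 4.16 × 10^7 m³
Δh = ΔV / (Sy × A) = 4.16 × 10^7 m³ / (0.14 × 6.216 × 10^7 m²) = 4.78 m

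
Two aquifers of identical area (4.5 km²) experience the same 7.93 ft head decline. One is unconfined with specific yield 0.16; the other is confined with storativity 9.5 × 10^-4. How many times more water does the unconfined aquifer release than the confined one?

ΔV_u / ΔV_c ≈ 168

A = 4.5 km² = 4.5 × 10^6 m²
Δh = 7.93 ft = 2.417 m
Unconfined: ΔV_u = Sy × A × Δh = 0.16 × 4.5 × 10^6 × 2.417 = 1.74 × 10^6 m³
Confined: ΔV_c = S × A × Δh = 9.5 × 10^-4 × 4.5 × 10^6 × 2.417 = 10330 m³
Ratio = ΔV_u / ΔV_c = Sy / S = 0.16 / 9.5 × 10^-4 = 168.4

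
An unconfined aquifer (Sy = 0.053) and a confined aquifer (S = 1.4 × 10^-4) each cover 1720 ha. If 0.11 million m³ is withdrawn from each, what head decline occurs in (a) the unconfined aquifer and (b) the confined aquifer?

Δh_u ≈ 0.121 m; Δh_c ≈ 45.7 m

A = 1720 ha = 1.72 × 10^7 m²
ΔV = 0.11 million m³ = 1.1 × 10^5 m³
Unconfined: Δh_u = ΔV/(Sy·A) = 1.1 × 10^5/(0.053 × 1.72 × 10^7) = 0.1207 m
Confined: Δh_c = ΔV/(S·A) = 1.1 × 10^5/(1.4 × 10^-4 × 1.72 × 10^7) = 45.68 m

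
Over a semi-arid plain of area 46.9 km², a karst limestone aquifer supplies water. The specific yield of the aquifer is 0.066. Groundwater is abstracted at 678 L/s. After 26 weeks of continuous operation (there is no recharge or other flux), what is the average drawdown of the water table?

Δh ≈ 3.44 m

A = 46.9 km² = 4.69 × 10^7 m²
Q = 678 L/s = 58580 m³/d
t = 26 weeks = 182 d
ΔV = Q × t = 58580 m³/d × 182 d = 1.066 × 10^7 m³
Δh = ΔV / (Sy × A) = 1.066 × 10^7 / (0.066 × 4.69 × 10^7) = 3.444 m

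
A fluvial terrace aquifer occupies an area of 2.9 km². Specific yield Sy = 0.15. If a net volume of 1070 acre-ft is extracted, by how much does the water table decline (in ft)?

A = 2.9 km² = 2.9 × 10^6 m²
ΔV = 1070 acre-ft = 1.32 × 10^6 m³
Δh = ΔV / (Sy × A) = 1.32 × 10^6 m³ / (0.15 × 2.9 × 10^6 m²) = 3.034 m
Δh = 3.034 m = 9.954 ft

Δh ≈ 9.95 ft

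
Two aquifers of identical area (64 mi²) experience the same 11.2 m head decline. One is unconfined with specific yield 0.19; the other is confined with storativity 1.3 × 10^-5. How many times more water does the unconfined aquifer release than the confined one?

A = 64 mi² = 1.658 × 10^8 m²
Unconfined: ΔV_u = Sy × A × Δh = 0.19 × 1.658 × 10^8 × 11.2 = 3.527 × 10^8 m³
Confined: ΔV_c = S × A × Δh = 1.3 × 10^-5 × 1.658 × 10^8 × 11.2 = 24130 m³
Ratio = ΔV_u / ΔV_c = Sy / S = 0.19 / 1.3 × 10^-5 = 14620

ΔV_u / ΔV_c ≈ 14600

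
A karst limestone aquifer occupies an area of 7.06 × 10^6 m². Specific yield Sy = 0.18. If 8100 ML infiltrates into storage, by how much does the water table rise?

Δh ≈ 6.37 m

ΔV = 8100 ML = 8.1 × 10^6 m³
Δh = ΔV / (Sy × A) = 8.1 × 10^6 m³ / (0.18 × 7.06 × 10^6 m²) = 6.374 m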